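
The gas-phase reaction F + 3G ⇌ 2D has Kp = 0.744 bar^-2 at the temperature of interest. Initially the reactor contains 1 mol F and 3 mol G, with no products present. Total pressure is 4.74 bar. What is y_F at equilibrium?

Basis: 1 mol F initially; let X = conversion of F. Extent ξ = X.
Mole table: n_F = 1 − X; n_G = 3 − 3X; n_D = 2X.
n_T = Σnᵢ = 4 − 2X.
With p_i = (n_i/n_T)P, Kp = p_D^2 / (p_F p_G^3).
Setting this equal to 0.744 bar^-2 and taking the physical root (0 < X < 1) gives X = 0.602.
Then n_F = 0.398, n_T = 2.8, so y_F = 0.142.

y_F = 0.142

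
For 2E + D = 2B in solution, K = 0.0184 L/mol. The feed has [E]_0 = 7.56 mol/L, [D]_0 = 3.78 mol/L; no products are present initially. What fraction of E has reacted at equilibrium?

X = 0.192

Let X = conversion of E; extent ξ = 7.56X/2 mol/L.
Concentrations: [E] = 7.56 − 7.56X; [D] = 3.78 − 3.78X; [B] = 7.56X.
K = [B]^2 / ([E]^2 [D]).
Equating to 0.0184 L/mol: the physical root is X = 0.192.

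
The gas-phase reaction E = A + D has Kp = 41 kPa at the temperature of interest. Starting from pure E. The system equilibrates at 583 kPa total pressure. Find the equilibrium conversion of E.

X = 0.256

Let X = conversion of E (basis 1 mol E); extent of reaction ξ = X.
Species balance: n_E = 1 − X; n_A = X; n_D = X.
Total moles n_T = 1 + X.
Mole fractions y_i = n_i/n_T; Kp = p_A p_D / (p_E) with p_i = y_i·P.
This yields a degree-2 equation in X; solving on (0,1), X = 0.256.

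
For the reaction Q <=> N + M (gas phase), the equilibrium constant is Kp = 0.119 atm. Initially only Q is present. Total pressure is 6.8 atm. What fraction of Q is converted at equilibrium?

X = 0.131

Let X = conversion of Q (basis 1 mol Q); extent of reaction ξ = X.
At extent ξ: n_Q = 1 − X; n_N = X; n_M = X.
n_T = Σnᵢ = 1 + X.
y_i = n_i/n_T, p_i = y_i·P. Kp = p_N p_M / (p_Q).
Equating to 0.119 atm and solving on 0 < X < 1: X = 0.131.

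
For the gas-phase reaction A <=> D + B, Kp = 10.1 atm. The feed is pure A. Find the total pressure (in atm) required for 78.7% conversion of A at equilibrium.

Basis: 1 mol A initially; let X = conversion of A. Extent ξ = X.
Species balance: n_A = 1 − X; n_D = X; n_B = X.
n_T = Σnᵢ = 1 + X.
Kp = p_D p_B / (p_A) with p_i = (n_i/n_T)·P.
At X = 0.787: the mole-fraction product g(X) = Π y_i^ν_i = 1.627. Since Kp = g(X)·P^{1}, P = (Kp/g)^(1/1) = (10.1/1.627)^(1/1) = 6.21 atm.

P = 6.21 atm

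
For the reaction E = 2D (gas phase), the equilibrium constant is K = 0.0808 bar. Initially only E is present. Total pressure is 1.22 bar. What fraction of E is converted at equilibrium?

Let X = conversion of E (basis 1 mol E); extent of reaction ξ = X.
At extent ξ: n_E = 1 − X; n_D = 2X.
n_T = Σnᵢ = 1 + X.
y_i = n_i/n_T, p_i = y_i·P. K = p_D^2 / (p_E).
Equating to 0.0808 bar and solving on 0 < X < 1: X = 0.128.

X = 0.128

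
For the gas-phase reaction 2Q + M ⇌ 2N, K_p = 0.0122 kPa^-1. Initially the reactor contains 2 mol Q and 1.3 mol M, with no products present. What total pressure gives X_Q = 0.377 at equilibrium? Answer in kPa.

P = 95.1 kPa

Basis: 2 mol Q initially; let X = conversion of Q. Extent ξ = X.
Mole table: n_Q = 2 − 2X; n_M = 1.3 − X; n_N = 2X.
Summing: n_T = 3.3 − X.
K_p = p_N^2 / (p_Q^2 p_M) with p_i = (n_i/n_T)·P.
At X = 0.377: the mole-fraction product g(X) = Π y_i^ν_i = 1.16. Since K_p = g(X)·P^{-1}, P = (g/K_p)^(1/1) = (1.16/0.0122)^(1/1) = 95.1 kPa.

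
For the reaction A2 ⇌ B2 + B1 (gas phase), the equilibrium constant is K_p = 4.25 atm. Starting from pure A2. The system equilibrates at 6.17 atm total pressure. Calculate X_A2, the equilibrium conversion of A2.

X = 0.639

Let X = conversion of A2 (basis 1 mol A2); extent of reaction ξ = X.
Species balance: n_A2 = 1 − X; n_B2 = X; n_B1 = X.
Summing: n_T = 1 + X.
y_i = n_i/n_T, p_i = y_i·P. K_p = p_B2 p_B1 / (p_A2).
Setting this equal to 4.25 atm and taking the physical root (0 < X < 1) gives X = 0.639.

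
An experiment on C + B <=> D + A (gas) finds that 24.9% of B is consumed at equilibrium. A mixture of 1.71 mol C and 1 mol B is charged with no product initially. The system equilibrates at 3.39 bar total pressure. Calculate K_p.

Take 1 mol B as basis and let X be its fractional conversion, so ξ = X.
At extent ξ: n_C = 1.71 − X; n_B = 1 − X; n_D = X; n_A = X.
Since Δν = 0, n_T = 2.71 throughout.
At X = 0.249: n_C = 1.46, n_B = 0.751, n_D = 0.249, n_A = 0.249, n_T = 2.71.
p_i = (n_i/n_T)·P. K_p = p_D p_A / (p_C p_B) = 0.0565.

K_p = 0.0565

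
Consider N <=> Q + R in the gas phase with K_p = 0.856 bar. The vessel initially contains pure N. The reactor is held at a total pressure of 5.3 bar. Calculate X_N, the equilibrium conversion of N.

Basis: 1 mol N initially; let X = conversion of N. Extent ξ = X.
Species balance: n_N = 1 − X; n_Q = X; n_R = X.
Summing: n_T = 1 + X.
With p_i = (n_i/n_T)P, K_p = p_Q p_R / (p_N).
This yields a degree-2 equation in X; solving on (0,1), X = 0.373.

X = 0.373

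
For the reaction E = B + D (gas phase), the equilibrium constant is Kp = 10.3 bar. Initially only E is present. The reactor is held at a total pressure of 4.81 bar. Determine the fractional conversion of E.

Basis: 1 mol E initially; let X = conversion of E. Extent ξ = X.
Moles: n_E = 1 − X; n_B = X; n_D = X.
n_T = Σnᵢ = 1 + X.
y_i = n_i/n_T, p_i = y_i·P. Kp = p_B p_D / (p_E).
This yields a degree-2 equation in X; solving on (0,1), X = 0.826.

X = 0.826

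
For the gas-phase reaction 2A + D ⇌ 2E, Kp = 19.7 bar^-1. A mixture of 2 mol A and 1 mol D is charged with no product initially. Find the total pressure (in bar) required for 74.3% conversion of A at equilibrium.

P = 3.73 bar

Let X = conversion of A (basis 2 mol A); extent of reaction ξ = X.
Species balance: n_A = 2 − 2X; n_D = 1 − X; n_E = 2X.
Total moles n_T = 3 − X.
Kp = p_E^2 / (p_A^2 p_D) with p_i = (n_i/n_T)·P.
At X = 0.743: the mole-fraction product g(X) = Π y_i^ν_i = 73.4. Since Kp = g(X)·P^{-1}, P = (g/Kp)^(1/1) = (73.4/19.7)^(1/1) = 3.73 bar.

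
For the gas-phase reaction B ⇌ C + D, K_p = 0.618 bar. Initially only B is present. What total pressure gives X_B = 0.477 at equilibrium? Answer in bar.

P = 2.1 bar

Let X = conversion of B (basis 1 mol B); extent of reaction ξ = X.
At extent ξ: n_B = 1 − X; n_C = X; n_D = X.
Total moles n_T = 1 + X.
K_p = p_C p_D / (p_B) with p_i = (n_i/n_T)·P.
At X = 0.477: the mole-fraction product g(X) = Π y_i^ν_i = 0.2945. Since K_p = g(X)·P^{1}, P = (K_p/g)^(1/1) = (0.618/0.2945)^(1/1) = 2.1 bar.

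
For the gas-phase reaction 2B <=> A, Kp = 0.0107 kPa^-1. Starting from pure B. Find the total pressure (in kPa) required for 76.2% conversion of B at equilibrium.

Basis: 1 mol B initially; let X = conversion of B. Extent ξ = 0.5X.
At extent ξ: n_B = 1 − X; n_A = 0.5X.
Summing: n_T = 1 − 0.5X.
Kp = p_A / (p_B^2) with p_i = (n_i/n_T)·P.
At X = 0.762: the mole-fraction product g(X) = Π y_i^ν_i = 4.164. Since Kp = g(X)·P^{-1}, P = (g/Kp)^(1/1) = (4.164/0.0107)^(1/1) = 389 kPa.

P = 389 kPa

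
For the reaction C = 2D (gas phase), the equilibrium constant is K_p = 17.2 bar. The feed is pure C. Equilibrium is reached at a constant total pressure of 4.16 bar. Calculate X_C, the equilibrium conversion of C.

Take 1 mol C as basis and let X be its fractional conversion, so ξ = X.
Moles: n_C = 1 − X; n_D = 2X.
n_T = Σnᵢ = 1 + X.
With p_i = (n_i/n_T)P, K_p = p_D^2 / (p_C).
This yields a degree-2 equation in X; solving on (0,1), X = 0.713.

X = 0.713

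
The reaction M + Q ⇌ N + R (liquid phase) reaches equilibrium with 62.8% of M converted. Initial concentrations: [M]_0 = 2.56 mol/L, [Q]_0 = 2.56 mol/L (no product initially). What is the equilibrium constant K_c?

K_c = 2.85

Let X = conversion of M.
Concentrations: [M] = 2.56 − 2.56X; [Q] = 2.56 − 2.56X; [N] = 2.56X; [R] = 2.56X.
At X = 0.628: [M] = 0.952, [Q] = 0.952, [N] = 1.61, [R] = 1.61.
K_c = [N] [R] / ([M] [Q]) = 2.85.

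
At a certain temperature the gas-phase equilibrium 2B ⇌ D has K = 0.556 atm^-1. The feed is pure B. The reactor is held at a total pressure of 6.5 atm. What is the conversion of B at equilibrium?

Let X = conversion of B (basis 1 mol B); extent of reaction ξ = 0.5X.
Mole table: n_B = 1 − X; n_D = 0.5X.
n_T = Σnᵢ = 1 − 0.5X.
With p_i = (n_i/n_T)P, K = p_D / (p_B^2).
This yields a degree-2 equation in X; solving on (0,1), X = 0.746.

X = 0.746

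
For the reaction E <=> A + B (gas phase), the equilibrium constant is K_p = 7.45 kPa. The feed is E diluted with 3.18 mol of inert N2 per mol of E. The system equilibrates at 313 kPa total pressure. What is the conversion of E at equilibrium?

X = 0.277

Take 1 mol E as basis and let X be its fractional conversion, so ξ = X.
Species balance: n_E = 1 − X; n_A = X; n_B = X; n_I = 3.18 (inert).
Total moles n_T = 4.18 + X.
With p_i = (n_i/n_T)P, K_p = p_A p_B / (p_E).
This yields a degree-2 equation in X; solving on (0,1), X = 0.277.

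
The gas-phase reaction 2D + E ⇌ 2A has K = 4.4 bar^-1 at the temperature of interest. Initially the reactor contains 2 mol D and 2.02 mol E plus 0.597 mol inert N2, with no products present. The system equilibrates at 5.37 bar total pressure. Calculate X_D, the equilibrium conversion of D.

Take 2 mol D as basis and let X be its fractional conversion, so ξ = X.
Species balance: n_D = 2 − 2X; n_E = 2.02 − X; n_A = 2X; n_I = 0.597 (inert).
Summing: n_T = 4.62 − X.
y_i = n_i/n_T, p_i = y_i·P. K = p_A^2 / (p_D^2 p_E).
Substituting and setting equal to 4.4 bar^-1 gives a polynomial in X; the root in (0,1) is X = 0.737.

X = 0.737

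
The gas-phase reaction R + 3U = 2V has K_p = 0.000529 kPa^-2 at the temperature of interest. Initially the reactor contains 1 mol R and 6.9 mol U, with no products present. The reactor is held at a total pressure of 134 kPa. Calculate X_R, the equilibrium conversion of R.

X = 0.855

Let X = conversion of R (basis 1 mol R); extent of reaction ξ = X.
Moles: n_R = 1 − X; n_U = 6.9 − 3X; n_V = 2X.
Total moles n_T = 7.9 − 2X.
y_i = n_i/n_T, p_i = y_i·P. K_p = p_V^2 / (p_R p_U^3).
Setting this equal to 0.000529 kPa^-2 and taking the physical root (0 < X < 1) gives X = 0.855.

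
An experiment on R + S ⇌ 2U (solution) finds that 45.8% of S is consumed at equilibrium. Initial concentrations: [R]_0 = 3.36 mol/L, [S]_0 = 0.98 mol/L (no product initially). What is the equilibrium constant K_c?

Let X = conversion of S.
Concentrations: [R] = 3.36 − 0.98X; [S] = 0.98 − 0.98X; [U] = 1.96X.
At X = 0.458: [R] = 2.91, [S] = 0.531, [U] = 0.898.
K_c = [U]^2 / ([R] [S]) = 0.521.

K_c = 0.521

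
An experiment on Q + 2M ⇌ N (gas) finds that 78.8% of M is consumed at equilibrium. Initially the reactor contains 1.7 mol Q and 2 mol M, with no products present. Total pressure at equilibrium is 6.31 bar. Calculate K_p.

Let X = conversion of M (basis 2 mol M); extent of reaction ξ = X.
At extent ξ: n_Q = 1.7 − X; n_M = 2 − 2X; n_N = X.
n_T = Σnᵢ = 3.7 − 2X.
At X = 0.788: n_Q = 0.912, n_M = 0.424, n_N = 0.788, n_T = 2.12.
p_i = (n_i/n_T)·P. K_p = p_N / (p_Q p_M^2) = 0.545 bar^-2.

K_p = 0.545 bar^-2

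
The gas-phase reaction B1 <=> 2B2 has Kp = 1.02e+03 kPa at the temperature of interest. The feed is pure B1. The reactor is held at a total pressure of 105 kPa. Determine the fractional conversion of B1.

X = 0.842

Take 1 mol B1 as basis and let X be its fractional conversion, so ξ = X.
Species balance: n_B1 = 1 − X; n_B2 = 2X.
Total moles n_T = 1 + X.
With p_i = (n_i/n_T)P, Kp = p_B2^2 / (p_B1).
Substituting and setting equal to 1.02e+03 kPa gives a polynomial in X; the root in (0,1) is X = 0.842.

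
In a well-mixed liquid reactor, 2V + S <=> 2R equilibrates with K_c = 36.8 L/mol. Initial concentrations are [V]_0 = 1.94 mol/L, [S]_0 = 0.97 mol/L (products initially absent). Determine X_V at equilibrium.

Let X = conversion of V; extent ξ = 1.94X/2 mol/L.
Concentrations: [V] = 1.94 − 1.94X; [S] = 0.97 − 0.97X; [R] = 1.94X.
K_c = [R]^2 / ([V]^2 [S]).
Equating to 36.8 L/mol: the physical root is X = 0.749.

X = 0.749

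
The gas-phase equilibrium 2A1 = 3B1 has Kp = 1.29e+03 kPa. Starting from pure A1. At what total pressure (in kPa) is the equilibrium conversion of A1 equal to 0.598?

P = 375 kPa

Take 1 mol A1 as basis and let X be its fractional conversion, so ξ = 0.5X.
At extent ξ: n_A1 = 1 − X; n_B1 = 1.5X.
n_T = Σnᵢ = 1 + 0.5X.
Kp = p_B1^3 / (p_A1^2) with p_i = (n_i/n_T)·P.
At X = 0.598: the mole-fraction product g(X) = Π y_i^ν_i = 3.438. Since Kp = g(X)·P^{1}, P = (Kp/g)^(1/1) = (1.29e+03/3.438)^(1/1) = 375 kPa.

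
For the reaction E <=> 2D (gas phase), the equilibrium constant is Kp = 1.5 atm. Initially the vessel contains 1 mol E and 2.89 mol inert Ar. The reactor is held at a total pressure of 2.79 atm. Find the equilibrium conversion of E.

Let X = conversion of E (basis 1 mol E); extent of reaction ξ = X.
At extent ξ: n_E = 1 − X; n_D = 2X; n_I = 2.89 (inert).
Total moles n_T = 3.89 + X.
With p_i = (n_i/n_T)P, Kp = p_D^2 / (p_E).
Setting this equal to 1.5 atm and taking the physical root (0 < X < 1) gives X = 0.529.

X = 0.529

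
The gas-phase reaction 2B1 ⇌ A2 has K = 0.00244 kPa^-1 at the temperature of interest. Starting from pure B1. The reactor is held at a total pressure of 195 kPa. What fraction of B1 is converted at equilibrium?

Let X = conversion of B1 (basis 1 mol B1); extent of reaction ξ = 0.5X.
Moles: n_B1 = 1 − X; n_A2 = 0.5X.
Summing: n_T = 1 − 0.5X.
y_i = n_i/n_T, p_i = y_i·P. K = p_A2 / (p_B1^2).
Setting this equal to 0.00244 kPa^-1 and taking the physical root (0 < X < 1) gives X = 0.413.

X = 0.413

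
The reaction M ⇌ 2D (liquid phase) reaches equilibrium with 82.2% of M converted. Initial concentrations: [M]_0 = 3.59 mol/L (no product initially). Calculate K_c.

Let X = conversion of M.
Concentrations: [M] = 3.59 − 3.59X; [D] = 7.18X.
At X = 0.822: [M] = 0.639, [D] = 5.9.
K_c = [D]^2 / ([M]) = 54.5 mol/L.

K_c = 54.5 mol/L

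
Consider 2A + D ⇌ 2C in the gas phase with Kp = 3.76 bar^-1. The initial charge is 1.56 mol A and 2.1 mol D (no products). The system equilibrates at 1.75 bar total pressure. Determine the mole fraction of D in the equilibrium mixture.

Let X = conversion of A (basis 1.56 mol A); extent of reaction ξ = 0.78X.
At extent ξ: n_A = 1.56 − 1.56X; n_D = 2.1 − 0.78X; n_C = 1.56X.
n_T = Σnᵢ = 3.66 − 0.78X.
Mole fractions y_i = n_i/n_T; Kp = p_C^2 / (p_A^2 p_D) with p_i = y_i·P.
Setting this equal to 3.76 bar^-1 and taking the physical root (0 < X < 1) gives X = 0.646.
Then n_D = 1.6, n_T = 3.16, so y_D = 0.506.

y_D = 0.506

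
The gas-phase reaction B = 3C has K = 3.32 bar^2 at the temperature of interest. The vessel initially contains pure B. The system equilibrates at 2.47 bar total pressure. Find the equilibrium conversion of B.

Take 1 mol B as basis and let X be its fractional conversion, so ξ = X.
Moles: n_B = 1 − X; n_C = 3X.
Total moles n_T = 1 + 2X.
Mole fractions y_i = n_i/n_T; K = p_C^3 / (p_B) with p_i = y_i·P.
This yields a degree-3 equation in X; solving on (0,1), X = 0.334.

X = 0.334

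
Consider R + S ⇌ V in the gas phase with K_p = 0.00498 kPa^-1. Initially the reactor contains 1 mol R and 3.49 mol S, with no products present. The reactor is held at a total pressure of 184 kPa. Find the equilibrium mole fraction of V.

Take 1 mol R as basis and let X be its fractional conversion, so ξ = X.
Moles: n_R = 1 − X; n_S = 3.49 − X; n_V = X.
Summing: n_T = 4.49 − X.
With p_i = (n_i/n_T)P, K_p = p_V / (p_R p_S).
Equating to 0.00498 kPa^-1 and solving on 0 < X < 1: X = 0.409.
Then n_V = 0.409, n_T = 4.08, so y_V = 0.100.

y_V = 0.100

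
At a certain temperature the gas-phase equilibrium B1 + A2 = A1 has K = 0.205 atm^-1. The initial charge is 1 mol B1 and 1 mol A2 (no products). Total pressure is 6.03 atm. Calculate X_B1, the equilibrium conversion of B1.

X = 0.331

Take 1 mol B1 as basis and let X be its fractional conversion, so ξ = X.
Species balance: n_B1 = 1 − X; n_A2 = 1 − X; n_A1 = X.
Total moles n_T = 2 − X.
With p_i = (n_i/n_T)P, K = p_A1 / (p_B1 p_A2).
Substituting and setting equal to 0.205 atm^-1 gives a polynomial in X; the root in (0,1) is X = 0.331.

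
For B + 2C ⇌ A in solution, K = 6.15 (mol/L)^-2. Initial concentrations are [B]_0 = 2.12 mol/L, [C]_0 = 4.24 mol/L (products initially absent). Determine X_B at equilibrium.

Let X = conversion of B; extent ξ = 2.12·X mol/L.
Concentrations: [B] = 2.12 − 2.12X; [C] = 4.24 − 4.24X; [A] = 2.12X.
K = [A] / ([B] [C]^2).
Equating to 6.15 (mol/L)^-2: the physical root is X = 0.806.

X = 0.806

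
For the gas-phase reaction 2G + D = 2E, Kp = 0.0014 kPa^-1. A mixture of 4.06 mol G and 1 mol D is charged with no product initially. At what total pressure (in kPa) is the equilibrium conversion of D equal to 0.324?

P = 180 kPa

Basis: 1 mol D initially; let X = conversion of D. Extent ξ = X.
Species balance: n_G = 4.06 − 2X; n_D = 1 − X; n_E = 2X.
n_T = Σnᵢ = 5.06 − X.
Kp = p_E^2 / (p_G^2 p_D) with p_i = (n_i/n_T)·P.
At X = 0.324: the mole-fraction product g(X) = Π y_i^ν_i = 0.2527. Since Kp = g(X)·P^{-1}, P = (g/Kp)^(1/1) = (0.2527/0.0014)^(1/1) = 180 kPa.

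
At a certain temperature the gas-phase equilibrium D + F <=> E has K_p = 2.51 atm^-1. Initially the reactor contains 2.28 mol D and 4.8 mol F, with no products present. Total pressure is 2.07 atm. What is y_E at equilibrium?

Take 2.28 mol D as basis and let X be its fractional conversion, so ξ = 2.28X.
At extent ξ: n_D = 2.28 − 2.28X; n_F = 4.8 − 2.28X; n_E = 2.28X.
Summing: n_T = 7.08 − 2.28X.
With p_i = (n_i/n_T)P, K_p = p_E / (p_D p_F).
Equating to 2.51 atm^-1 and solving on 0 < X < 1: X = 0.749.
Then n_E = 1.71, n_T = 5.37, so y_E = 0.318.

y_E = 0.318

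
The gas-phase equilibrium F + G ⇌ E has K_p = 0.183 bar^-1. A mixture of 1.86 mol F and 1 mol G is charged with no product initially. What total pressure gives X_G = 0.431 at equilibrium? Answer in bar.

P = 7.04 bar

Let X = conversion of G (basis 1 mol G); extent of reaction ξ = X.
Species balance: n_F = 1.86 − X; n_G = 1 − X; n_E = X.
Summing: n_T = 2.86 − X.
K_p = p_E / (p_F p_G) with p_i = (n_i/n_T)·P.
At X = 0.431: the mole-fraction product g(X) = Π y_i^ν_i = 1.288. Since K_p = g(X)·P^{-1}, P = (g/K_p)^(1/1) = (1.288/0.183)^(1/1) = 7.04 bar.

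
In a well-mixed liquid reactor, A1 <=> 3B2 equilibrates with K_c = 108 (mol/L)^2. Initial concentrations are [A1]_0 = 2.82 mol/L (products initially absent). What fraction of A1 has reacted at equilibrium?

X = 0.591

Let X = conversion of A1; extent ξ = 2.82·X mol/L.
Concentrations: [A1] = 2.82 − 2.82X; [B2] = 8.46X.
K_c = [B2]^3 / ([A1]).
Solving K_c = 108 for X ∈ (0,1): X = 0.591.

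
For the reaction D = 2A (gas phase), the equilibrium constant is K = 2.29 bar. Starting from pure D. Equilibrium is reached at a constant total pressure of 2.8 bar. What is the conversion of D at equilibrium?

Basis: 1 mol D initially; let X = conversion of D. Extent ξ = X.
Moles: n_D = 1 − X; n_A = 2X.
Summing: n_T = 1 + X.
y_i = n_i/n_T, p_i = y_i·P. K = p_A^2 / (p_D).
Equating to 2.29 bar and solving on 0 < X < 1: X = 0.412.

X = 0.412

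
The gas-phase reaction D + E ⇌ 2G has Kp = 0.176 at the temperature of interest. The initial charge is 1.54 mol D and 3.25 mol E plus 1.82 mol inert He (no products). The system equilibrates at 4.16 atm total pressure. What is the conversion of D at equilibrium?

X = 0.248

Let X = conversion of D (basis 1.54 mol D); extent of reaction ξ = 1.54X.
Species balance: n_D = 1.54 − 1.54X; n_E = 3.25 − 1.54X; n_G = 3.08X; n_I = 1.82 (inert).
Total moles n_T = 6.61 (Δν = 0, constant).
With p_i = (n_i/n_T)P, Kp = p_G^2 / (p_D p_E).
Substituting and setting equal to 0.176 gives a polynomial in X; the root in (0,1) is X = 0.248.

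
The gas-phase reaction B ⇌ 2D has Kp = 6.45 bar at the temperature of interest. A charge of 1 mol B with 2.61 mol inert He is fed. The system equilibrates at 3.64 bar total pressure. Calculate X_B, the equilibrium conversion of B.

X = 0.726

Basis: 1 mol B initially; let X = conversion of B. Extent ξ = X.
At extent ξ: n_B = 1 − X; n_D = 2X; n_I = 2.61 (inert).
Total moles n_T = 3.61 + X.
With p_i = (n_i/n_T)P, Kp = p_D^2 / (p_B).
Setting this equal to 6.45 bar and taking the physical root (0 < X < 1) gives X = 0.726.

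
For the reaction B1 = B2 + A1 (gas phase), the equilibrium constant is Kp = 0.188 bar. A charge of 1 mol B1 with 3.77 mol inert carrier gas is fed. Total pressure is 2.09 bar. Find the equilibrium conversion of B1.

X = 0.491

Let X = conversion of B1 (basis 1 mol B1); extent of reaction ξ = X.
At extent ξ: n_B1 = 1 − X; n_B2 = X; n_A1 = X; n_I = 3.77 (inert).
Total moles n_T = 4.77 + X.
y_i = n_i/n_T, p_i = y_i·P. Kp = p_B2 p_A1 / (p_B1).
Substituting and setting equal to 0.188 bar gives a polynomial in X; the root in (0,1) is X = 0.491.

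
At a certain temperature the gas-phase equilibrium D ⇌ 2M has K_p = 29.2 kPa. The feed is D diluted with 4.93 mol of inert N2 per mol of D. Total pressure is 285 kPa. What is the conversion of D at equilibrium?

X = 0.328

Basis: 1 mol D initially; let X = conversion of D. Extent ξ = X.
At extent ξ: n_D = 1 − X; n_M = 2X; n_I = 4.93 (inert).
Total moles n_T = 5.93 + X.
With p_i = (n_i/n_T)P, K_p = p_M^2 / (p_D).
This yields a degree-2 equation in X; solving on (0,1), X = 0.328.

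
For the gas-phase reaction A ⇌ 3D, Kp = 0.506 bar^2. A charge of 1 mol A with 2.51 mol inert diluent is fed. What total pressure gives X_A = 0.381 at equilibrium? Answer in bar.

Basis: 1 mol A initially; let X = conversion of A. Extent ξ = X.
At extent ξ: n_A = 1 − X; n_D = 3X; n_I = 2.51 (inert).
Summing: n_T = 3.51 + 2X.
Kp = p_D^3 / (p_A) with p_i = (n_i/n_T)·P.
At X = 0.381: the mole-fraction product g(X) = Π y_i^ν_i = 0.1322. Since Kp = g(X)·P^{2}, P = (Kp/g)^(1/2) = (0.506/0.1322)^(1/2) = 1.96 bar.

P = 1.96 bar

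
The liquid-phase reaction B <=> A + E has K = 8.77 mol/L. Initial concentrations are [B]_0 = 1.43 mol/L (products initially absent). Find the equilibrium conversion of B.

Let X = conversion of B; extent ξ = 1.43·X mol/L.
Concentrations: [B] = 1.43 − 1.43X; [A] = 1.43X; [E] = 1.43X.
K = [A] [E] / ([B]).
This equals 8.77 at X = 0.875 (the root in 0 < X < 1).

X = 0.875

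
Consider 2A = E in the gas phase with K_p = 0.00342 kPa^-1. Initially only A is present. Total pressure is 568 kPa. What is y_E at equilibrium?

y_E = 0.495

Take 1 mol A as basis and let X be its fractional conversion, so ξ = 0.5X.
Mole table: n_A = 1 − X; n_E = 0.5X.
n_T = Σnᵢ = 1 − 0.5X.
y_i = n_i/n_T, p_i = y_i·P. K_p = p_E / (p_A^2).
Equating to 0.00342 kPa^-1 and solving on 0 < X < 1: X = 0.662.
Then n_E = 0.331, n_T = 0.669, so y_E = 0.495.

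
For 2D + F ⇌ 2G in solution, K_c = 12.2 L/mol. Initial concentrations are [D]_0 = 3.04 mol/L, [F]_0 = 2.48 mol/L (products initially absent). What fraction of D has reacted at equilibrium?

X = 0.797

Let X = conversion of D; extent ξ = 3.04X/2 mol/L.
Concentrations: [D] = 3.04 − 3.04X; [F] = 2.48 − 1.52X; [G] = 3.04X.
K_c = [G]^2 / ([D]^2 [F]).
Equating to 12.2 L/mol: the physical root is X = 0.797.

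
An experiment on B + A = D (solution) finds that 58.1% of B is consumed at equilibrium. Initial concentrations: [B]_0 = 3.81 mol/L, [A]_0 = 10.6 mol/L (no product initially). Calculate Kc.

Let X = conversion of B.
Concentrations: [B] = 3.81 − 3.81X; [A] = 10.6 − 3.81X; [D] = 3.81X.
At X = 0.581: [B] = 1.6, [A] = 8.39, [D] = 2.21.
Kc = [D] / ([B] [A]) = 0.165 L/mol.

Kc = 0.165 L/mol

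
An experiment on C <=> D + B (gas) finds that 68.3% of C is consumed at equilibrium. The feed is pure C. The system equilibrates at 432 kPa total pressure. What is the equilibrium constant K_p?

Take 1 mol C as basis and let X be its fractional conversion, so ξ = X.
Species balance: n_C = 1 − X; n_D = X; n_B = X.
Total moles n_T = 1 + X.
At X = 0.683: n_C = 0.317, n_D = 0.683, n_B = 0.683, n_T = 1.68.
p_i = (n_i/n_T)·P. K_p = p_D p_B / (p_C) = 378 kPa.

K_p = 378 kPa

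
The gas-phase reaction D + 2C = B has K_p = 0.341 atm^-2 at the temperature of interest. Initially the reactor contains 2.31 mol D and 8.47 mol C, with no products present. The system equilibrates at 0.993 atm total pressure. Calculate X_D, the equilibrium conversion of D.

X = 0.166

Take 2.31 mol D as basis and let X be its fractional conversion, so ξ = 2.31X.
At extent ξ: n_D = 2.31 − 2.31X; n_C = 8.47 − 4.62X; n_B = 2.31X.
Total moles n_T = 10.8 − 4.62X.
Mole fractions y_i = n_i/n_T; K_p = p_B / (p_D p_C^2) with p_i = y_i·P.
Equating to 0.341 atm^-2 and solving on 0 < X < 1: X = 0.166.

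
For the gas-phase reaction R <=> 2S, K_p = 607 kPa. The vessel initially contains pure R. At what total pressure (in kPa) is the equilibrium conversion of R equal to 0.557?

Basis: 1 mol R initially; let X = conversion of R. Extent ξ = X.
Moles: n_R = 1 − X; n_S = 2X.
Summing: n_T = 1 + X.
K_p = p_S^2 / (p_R) with p_i = (n_i/n_T)·P.
At X = 0.557: the mole-fraction product g(X) = Π y_i^ν_i = 1.799. Since K_p = g(X)·P^{1}, P = (K_p/g)^(1/1) = (607/1.799)^(1/1) = 337 kPa.

P = 337 kPa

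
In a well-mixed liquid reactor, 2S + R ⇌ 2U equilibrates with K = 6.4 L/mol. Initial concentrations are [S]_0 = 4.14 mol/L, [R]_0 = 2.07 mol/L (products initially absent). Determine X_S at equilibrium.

Let X = conversion of S; extent ξ = 4.14X/2 mol/L.
Concentrations: [S] = 4.14 − 4.14X; [R] = 2.07 − 2.07X; [U] = 4.14X.
K = [U]^2 / ([S]^2 [R]).
This equals 6.4 at X = 0.675 (the root in 0 < X < 1).

X = 0.675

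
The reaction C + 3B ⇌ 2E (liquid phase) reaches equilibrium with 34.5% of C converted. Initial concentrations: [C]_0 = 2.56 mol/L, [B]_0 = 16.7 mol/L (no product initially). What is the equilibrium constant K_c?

K_c = 0.000671 (mol/L)^-2

Let X = conversion of C.
Concentrations: [C] = 2.56 − 2.56X; [B] = 16.7 − 7.68X; [E] = 5.12X.
At X = 0.345: [C] = 1.68, [B] = 14.1, [E] = 1.77.
K_c = [E]^2 / ([C] [B]^3) = 0.000671 (mol/L)^-2.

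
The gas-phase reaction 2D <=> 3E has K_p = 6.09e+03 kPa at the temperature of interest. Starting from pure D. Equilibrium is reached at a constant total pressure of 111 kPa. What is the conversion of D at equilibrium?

Take 1 mol D as basis and let X be its fractional conversion, so ξ = 0.5X.
Mole table: n_D = 1 − X; n_E = 1.5X.
Total moles n_T = 1 + 0.5X.
y_i = n_i/n_T, p_i = y_i·P. K_p = p_E^3 / (p_D^2).
This yields a degree-3 equation in X; solving on (0,1), X = 0.840.

X = 0.840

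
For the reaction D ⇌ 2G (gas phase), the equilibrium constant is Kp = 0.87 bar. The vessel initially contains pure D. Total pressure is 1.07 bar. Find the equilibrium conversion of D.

Take 1 mol D as basis and let X be its fractional conversion, so ξ = X.
Mole table: n_D = 1 − X; n_G = 2X.
Total moles n_T = 1 + X.
y_i = n_i/n_T, p_i = y_i·P. Kp = p_G^2 / (p_D).
Equating to 0.87 bar and solving on 0 < X < 1: X = 0.411.

X = 0.411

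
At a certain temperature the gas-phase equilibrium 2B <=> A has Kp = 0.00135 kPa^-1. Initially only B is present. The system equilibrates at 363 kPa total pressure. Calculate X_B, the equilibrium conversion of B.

X = 0.419

Let X = conversion of B (basis 1 mol B); extent of reaction ξ = 0.5X.
At extent ξ: n_B = 1 − X; n_A = 0.5X.
n_T = Σnᵢ = 1 − 0.5X.
y_i = n_i/n_T, p_i = y_i·P. Kp = p_A / (p_B^2).
Equating to 0.00135 kPa^-1 and solving on 0 < X < 1: X = 0.419.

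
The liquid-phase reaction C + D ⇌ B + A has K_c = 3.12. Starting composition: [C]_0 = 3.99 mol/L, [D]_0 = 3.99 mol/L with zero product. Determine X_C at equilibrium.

Let X = conversion of C; extent ξ = 3.99·X mol/L.
Concentrations: [C] = 3.99 − 3.99X; [D] = 3.99 − 3.99X; [B] = 3.99X; [A] = 3.99X.
K_c = [B] [A] / ([C] [D]).
Equating to 3.12: the physical root is X = 0.639.

X = 0.639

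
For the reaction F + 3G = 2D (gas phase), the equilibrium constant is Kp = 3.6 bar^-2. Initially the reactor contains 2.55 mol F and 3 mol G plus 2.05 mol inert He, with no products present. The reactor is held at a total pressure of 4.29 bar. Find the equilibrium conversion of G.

Let X = conversion of G (basis 3 mol G); extent of reaction ξ = X.
Moles: n_F = 2.55 − X; n_G = 3 − 3X; n_D = 2X; n_I = 2.05 (inert).
Summing: n_T = 7.6 − 2X.
Mole fractions y_i = n_i/n_T; Kp = p_D^2 / (p_F p_G^3) with p_i = y_i·P.
Setting this equal to 3.6 bar^-2 and taking the physical root (0 < X < 1) gives X = 0.713.

X = 0.713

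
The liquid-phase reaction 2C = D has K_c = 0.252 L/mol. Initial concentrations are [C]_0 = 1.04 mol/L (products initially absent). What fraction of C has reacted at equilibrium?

Let X = conversion of C; extent ξ = 1.04X/2 mol/L.
Concentrations: [C] = 1.04 − 1.04X; [D] = 0.52X.
K_c = [D] / ([C]^2).
Setting equal to 0.252 and solving for X on (0,1) gives X = 0.275.

X = 0.275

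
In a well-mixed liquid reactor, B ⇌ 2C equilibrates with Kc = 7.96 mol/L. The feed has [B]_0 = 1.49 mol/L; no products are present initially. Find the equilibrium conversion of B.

X = 0.667

Let X = conversion of B; extent ξ = 1.49·X mol/L.
Concentrations: [B] = 1.49 − 1.49X; [C] = 2.98X.
Kc = [C]^2 / ([B]).
Setting equal to 7.96 and solving for X on (0,1) gives X = 0.667.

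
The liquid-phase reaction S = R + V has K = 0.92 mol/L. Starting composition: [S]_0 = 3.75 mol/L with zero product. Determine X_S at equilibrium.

X = 0.388

Let X = conversion of S; extent ξ = 3.75·X mol/L.
Concentrations: [S] = 3.75 − 3.75X; [R] = 3.75X; [V] = 3.75X.
K = [R] [V] / ([S]).
Equating to 0.92 mol/L: the physical root is X = 0.388.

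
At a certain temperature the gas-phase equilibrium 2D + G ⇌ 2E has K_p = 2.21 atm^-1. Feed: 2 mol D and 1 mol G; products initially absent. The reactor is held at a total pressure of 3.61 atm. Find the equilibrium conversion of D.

Let X = conversion of D (basis 2 mol D); extent of reaction ξ = X.
Species balance: n_D = 2 − 2X; n_G = 1 − X; n_E = 2X.
Summing: n_T = 3 − X.
y_i = n_i/n_T, p_i = y_i·P. K_p = p_E^2 / (p_D^2 p_G).
Substituting and setting equal to 2.21 atm^-1 gives a polynomial in X; the root in (0,1) is X = 0.548.

X = 0.548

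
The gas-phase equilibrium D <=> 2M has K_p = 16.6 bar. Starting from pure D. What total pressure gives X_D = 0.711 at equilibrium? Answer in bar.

Take 1 mol D as basis and let X be its fractional conversion, so ξ = X.
Mole table: n_D = 1 − X; n_M = 2X.
Total moles n_T = 1 + X.
K_p = p_M^2 / (p_D) with p_i = (n_i/n_T)·P.
At X = 0.711: the mole-fraction product g(X) = Π y_i^ν_i = 4.089. Since K_p = g(X)·P^{1}, P = (K_p/g)^(1/1) = (16.6/4.089)^(1/1) = 4.06 bar.

P = 4.06 bar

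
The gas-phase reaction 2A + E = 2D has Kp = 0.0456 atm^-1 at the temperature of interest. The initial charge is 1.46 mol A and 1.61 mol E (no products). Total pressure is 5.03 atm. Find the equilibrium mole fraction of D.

Let X = conversion of A (basis 1.46 mol A); extent of reaction ξ = 0.73X.
Mole table: n_A = 1.46 − 1.46X; n_E = 1.61 − 0.73X; n_D = 1.46X.
Total moles n_T = 3.07 − 0.73X.
With p_i = (n_i/n_T)P, Kp = p_D^2 / (p_A^2 p_E).
Setting this equal to 0.0456 atm^-1 and taking the physical root (0 < X < 1) gives X = 0.252.
Then n_D = 0.368, n_T = 2.89, so y_D = 0.127.

y_D = 0.127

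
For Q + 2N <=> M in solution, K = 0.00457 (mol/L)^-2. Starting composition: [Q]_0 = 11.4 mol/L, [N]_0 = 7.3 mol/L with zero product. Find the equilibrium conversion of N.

X = 0.318

Let X = conversion of N; extent ξ = 7.3X/2 mol/L.
Concentrations: [Q] = 11.4 − 3.65X; [N] = 7.3 − 7.3X; [M] = 3.65X.
K = [M] / ([Q] [N]^2).
Setting equal to 0.00457 and solving for X on (0,1) gives X = 0.318.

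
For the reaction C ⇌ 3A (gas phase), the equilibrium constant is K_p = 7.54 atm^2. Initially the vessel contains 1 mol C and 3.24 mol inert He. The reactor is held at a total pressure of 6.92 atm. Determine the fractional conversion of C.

Take 1 mol C as basis and let X be its fractional conversion, so ξ = X.
Moles: n_C = 1 − X; n_A = 3X; n_I = 3.24 (inert).
Summing: n_T = 4.24 + 2X.
y_i = n_i/n_T, p_i = y_i·P. K_p = p_A^3 / (p_C).
Substituting and setting equal to 7.54 atm^2 gives a polynomial in X; the root in (0,1) is X = 0.441.

X = 0.441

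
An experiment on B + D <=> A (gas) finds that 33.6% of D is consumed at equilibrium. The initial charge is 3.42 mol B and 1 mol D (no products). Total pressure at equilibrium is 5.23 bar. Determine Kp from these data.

Basis: 1 mol D initially; let X = conversion of D. Extent ξ = X.
Mole table: n_B = 3.42 − X; n_D = 1 − X; n_A = X.
Summing: n_T = 4.42 − X.
At X = 0.336: n_B = 3.08, n_D = 0.664, n_A = 0.336, n_T = 4.08.
p_i = (n_i/n_T)·P. Kp = p_A / (p_B p_D) = 0.128 bar^-1.

Kp = 0.128 bar^-1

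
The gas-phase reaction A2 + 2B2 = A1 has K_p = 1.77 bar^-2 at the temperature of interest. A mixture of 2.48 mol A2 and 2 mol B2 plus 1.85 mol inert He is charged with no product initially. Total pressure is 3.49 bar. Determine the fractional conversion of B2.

X = 0.673

Basis: 2 mol B2 initially; let X = conversion of B2. Extent ξ = X.
Moles: n_A2 = 2.48 − X; n_B2 = 2 − 2X; n_A1 = X; n_I = 1.85 (inert).
Total moles n_T = 6.33 − 2X.
y_i = n_i/n_T, p_i = y_i·P. K_p = p_A1 / (p_A2 p_B2^2).
Equating to 1.77 bar^-2 and solving on 0 < X < 1: X = 0.673.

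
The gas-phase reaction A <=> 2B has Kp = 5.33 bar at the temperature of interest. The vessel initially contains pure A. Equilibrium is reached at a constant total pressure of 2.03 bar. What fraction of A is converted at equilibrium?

Let X = conversion of A (basis 1 mol A); extent of reaction ξ = X.
Mole table: n_A = 1 − X; n_B = 2X.
Total moles n_T = 1 + X.
y_i = n_i/n_T, p_i = y_i·P. Kp = p_B^2 / (p_A).
Setting this equal to 5.33 bar and taking the physical root (0 < X < 1) gives X = 0.630.

X = 0.630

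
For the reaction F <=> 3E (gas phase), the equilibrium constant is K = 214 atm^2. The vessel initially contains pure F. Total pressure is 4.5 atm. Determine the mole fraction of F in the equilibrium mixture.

y_F = 0.075

Let X = conversion of F (basis 1 mol F); extent of reaction ξ = X.
Moles: n_F = 1 − X; n_E = 3X.
Summing: n_T = 1 + 2X.
y_i = n_i/n_T, p_i = y_i·P. K = p_E^3 / (p_F).
Equating to 214 atm^2 and solving on 0 < X < 1: X = 0.805.
Then n_F = 0.195, n_T = 2.61, so y_F = 0.075.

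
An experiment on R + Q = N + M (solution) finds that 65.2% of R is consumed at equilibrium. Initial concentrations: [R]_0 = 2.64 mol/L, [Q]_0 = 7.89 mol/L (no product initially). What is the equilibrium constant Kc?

Let X = conversion of R.
Concentrations: [R] = 2.64 − 2.64X; [Q] = 7.89 − 2.64X; [N] = 2.64X; [M] = 2.64X.
At X = 0.652: [R] = 0.919, [Q] = 6.17, [N] = 1.72, [M] = 1.72.
Kc = [N] [M] / ([R] [Q]) = 0.523.

Kc = 0.523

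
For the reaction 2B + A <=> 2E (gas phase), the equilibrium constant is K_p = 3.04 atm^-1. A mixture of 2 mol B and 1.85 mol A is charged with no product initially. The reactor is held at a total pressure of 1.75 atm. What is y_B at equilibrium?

Basis: 2 mol B initially; let X = conversion of B. Extent ξ = X.
Moles: n_B = 2 − 2X; n_A = 1.85 − X; n_E = 2X.
n_T = Σnᵢ = 3.85 − X.
With p_i = (n_i/n_T)P, K_p = p_E^2 / (p_B^2 p_A).
This yields a degree-3 equation in X; solving on (0,1), X = 0.589.
Then n_B = 0.822, n_T = 3.26, so y_B = 0.252.

y_B = 0.252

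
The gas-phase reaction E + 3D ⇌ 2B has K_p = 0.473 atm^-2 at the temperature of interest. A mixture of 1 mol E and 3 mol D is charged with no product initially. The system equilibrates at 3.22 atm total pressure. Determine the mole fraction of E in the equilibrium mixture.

Take 1 mol E as basis and let X be its fractional conversion, so ξ = X.
Moles: n_E = 1 − X; n_D = 3 − 3X; n_B = 2X.
Summing: n_T = 4 − 2X.
y_i = n_i/n_T, p_i = y_i·P. K_p = p_B^2 / (p_E p_D^3).
Setting this equal to 0.473 atm^-2 and taking the physical root (0 < X < 1) gives X = 0.492.
Then n_E = 0.508, n_T = 3.02, so y_E = 0.168.

y_E = 0.168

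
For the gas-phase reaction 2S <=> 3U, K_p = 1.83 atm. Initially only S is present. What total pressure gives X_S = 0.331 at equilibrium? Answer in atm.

P = 7.8 atm

Basis: 1 mol S initially; let X = conversion of S. Extent ξ = 0.5X.
Mole table: n_S = 1 − X; n_U = 1.5X.
Total moles n_T = 1 + 0.5X.
K_p = p_U^3 / (p_S^2) with p_i = (n_i/n_T)·P.
At X = 0.331: the mole-fraction product g(X) = Π y_i^ν_i = 0.2346. Since K_p = g(X)·P^{1}, P = (K_p/g)^(1/1) = (1.83/0.2346)^(1/1) = 7.8 atm.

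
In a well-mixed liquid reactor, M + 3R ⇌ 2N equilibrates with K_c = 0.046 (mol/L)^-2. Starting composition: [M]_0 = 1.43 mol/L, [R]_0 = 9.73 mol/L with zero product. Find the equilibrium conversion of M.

Let X = conversion of M; extent ξ = 1.43·X mol/L.
Concentrations: [M] = 1.43 − 1.43X; [R] = 9.73 − 4.29X; [N] = 2.86X.
K_c = [N]^2 / ([M] [R]^3).
Setting equal to 0.046 and solving for X on (0,1) gives X = 0.749.

X = 0.749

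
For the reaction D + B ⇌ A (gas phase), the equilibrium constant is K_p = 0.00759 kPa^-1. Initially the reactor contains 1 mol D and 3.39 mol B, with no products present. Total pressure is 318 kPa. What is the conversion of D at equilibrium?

X = 0.639

Basis: 1 mol D initially; let X = conversion of D. Extent ξ = X.
At extent ξ: n_D = 1 − X; n_B = 3.39 − X; n_A = X.
Summing: n_T = 4.39 − X.
With p_i = (n_i/n_T)P, K_p = p_A / (p_D p_B).
Setting this equal to 0.00759 kPa^-1 and taking the physical root (0 < X < 1) gives X = 0.639.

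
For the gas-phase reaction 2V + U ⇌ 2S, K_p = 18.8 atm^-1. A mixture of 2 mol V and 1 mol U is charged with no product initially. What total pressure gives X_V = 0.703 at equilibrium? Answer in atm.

P = 2.3 atm

Basis: 2 mol V initially; let X = conversion of V. Extent ξ = X.
At extent ξ: n_V = 2 − 2X; n_U = 1 − X; n_S = 2X.
n_T = Σnᵢ = 3 − X.
K_p = p_S^2 / (p_V^2 p_U) with p_i = (n_i/n_T)·P.
At X = 0.703: the mole-fraction product g(X) = Π y_i^ν_i = 43.33. Since K_p = g(X)·P^{-1}, P = (g/K_p)^(1/1) = (43.33/18.8)^(1/1) = 2.3 atm.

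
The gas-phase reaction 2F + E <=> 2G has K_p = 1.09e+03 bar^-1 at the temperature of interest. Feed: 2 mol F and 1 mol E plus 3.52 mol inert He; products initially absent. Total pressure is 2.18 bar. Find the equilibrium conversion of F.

Let X = conversion of F (basis 2 mol F); extent of reaction ξ = X.
At extent ξ: n_F = 2 − 2X; n_E = 1 − X; n_G = 2X; n_I = 3.52 (inert).
Total moles n_T = 6.52 − X.
y_i = n_i/n_T, p_i = y_i·P. K_p = p_G^2 / (p_F^2 p_E).
Setting this equal to 1.09e+03 bar^-1 and taking the physical root (0 < X < 1) gives X = 0.878.

X = 0.878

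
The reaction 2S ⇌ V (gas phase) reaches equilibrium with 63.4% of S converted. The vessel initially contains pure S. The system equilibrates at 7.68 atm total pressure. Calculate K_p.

Take 1 mol S as basis and let X be its fractional conversion, so ξ = 0.5X.
Moles: n_S = 1 − X; n_V = 0.5X.
n_T = Σnᵢ = 1 − 0.5X.
At X = 0.634: n_S = 0.366, n_V = 0.317, n_T = 0.683.
p_i = (n_i/n_T)·P. K_p = p_V / (p_S^2) = 0.21 atm^-1.

K_p = 0.21 atm^-1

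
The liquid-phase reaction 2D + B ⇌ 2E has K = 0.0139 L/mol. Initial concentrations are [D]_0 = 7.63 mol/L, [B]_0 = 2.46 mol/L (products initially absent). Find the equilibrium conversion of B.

Let X = conversion of B; extent ξ = 2.46·X mol/L.
Concentrations: [D] = 7.63 − 4.92X; [B] = 2.46 − 2.46X; [E] = 4.92X.
K = [E]^2 / ([D]^2 [B]).
Equating to 0.0139 L/mol: the physical root is X = 0.218.

X = 0.218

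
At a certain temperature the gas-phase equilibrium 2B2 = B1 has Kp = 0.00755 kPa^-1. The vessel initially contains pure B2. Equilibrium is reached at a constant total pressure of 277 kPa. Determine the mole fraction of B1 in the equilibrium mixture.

Take 1 mol B2 as basis and let X be its fractional conversion, so ξ = 0.5X.
Mole table: n_B2 = 1 − X; n_B1 = 0.5X.
n_T = Σnᵢ = 1 − 0.5X.
With p_i = (n_i/n_T)P, Kp = p_B1 / (p_B2^2).
Equating to 0.00755 kPa^-1 and solving on 0 < X < 1: X = 0.673.
Then n_B1 = 0.337, n_T = 0.663, so y_B1 = 0.507.

y_B1 = 0.507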